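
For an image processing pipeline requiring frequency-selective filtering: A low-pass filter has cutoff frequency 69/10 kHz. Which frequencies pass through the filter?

A low-pass filter passes all frequencies below the cutoff frequency 69/10 kHz and attenuates higher frequencies.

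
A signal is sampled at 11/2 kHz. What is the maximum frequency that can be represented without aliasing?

The maximum frequency that can be represented without aliasing
is the Nyquist frequency: f_max = f_s / 2 = 11/2 kHz / 2 = 11/4 kHz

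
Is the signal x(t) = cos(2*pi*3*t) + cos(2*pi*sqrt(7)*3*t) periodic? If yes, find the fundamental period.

f1 = 3 Hz, f2 = 3*sqrt(7) Hz
Ratio f2/f1 = sqrt(7), which is irrational.
Since the frequency ratio is irrational, no common period exists.
The signal is not periodic.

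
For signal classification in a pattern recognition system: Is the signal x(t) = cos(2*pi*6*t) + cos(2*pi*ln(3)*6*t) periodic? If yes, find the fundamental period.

f1 = 6 Hz, f2 = 6*ln(3) Hz
Ratio f2/f1 = ln(3), which is irrational.
Since the frequency ratio is irrational, no common period exists.
The signal is not periodic.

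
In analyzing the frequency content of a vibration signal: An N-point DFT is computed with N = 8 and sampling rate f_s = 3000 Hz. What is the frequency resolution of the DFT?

DFT frequency resolution = f_s / N
= 3000 / 8 = 375 Hz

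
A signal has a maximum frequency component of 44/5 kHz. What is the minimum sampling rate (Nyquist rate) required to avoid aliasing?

By the Nyquist-Shannon sampling theorem,
the minimum sampling rate (Nyquist rate) must be at least 2 * f_max.
Nyquist rate = 2 * 44/5 kHz = 88/5 kHz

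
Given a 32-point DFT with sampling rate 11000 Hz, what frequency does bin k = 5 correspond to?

The frequency of DFT bin k is: f_k = k * f_s / N
f_5 = 5 * 11000 / 32 = 6875/4 Hz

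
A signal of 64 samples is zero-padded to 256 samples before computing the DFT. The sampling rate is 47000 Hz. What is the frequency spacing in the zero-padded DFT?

Original DFT: N = 64, resolution = f_s/N = 47000/64 = 5875/8 Hz
Zero-padded DFT: N = 256, resolution = f_s/N = 47000/256 = 5875/32 Hz
Zero-padding interpolates the spectrum (finer frequency grid)
but does NOT improve the true spectral resolution (ability to resolve close frequencies).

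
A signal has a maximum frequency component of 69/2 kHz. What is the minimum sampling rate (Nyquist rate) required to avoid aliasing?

By the Nyquist-Shannon sampling theorem,
the minimum sampling rate (Nyquist rate) must be at least 2 * f_max.
Nyquist rate = 2 * 69/2 kHz = 69 kHz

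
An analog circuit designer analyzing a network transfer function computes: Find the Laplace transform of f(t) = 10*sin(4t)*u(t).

Standard pair: sin(wt)*u(t) <-> w/(s^2+w^2)
With w = 4: L{10*sin(4t)*u(t)} = 40/(s^2+16)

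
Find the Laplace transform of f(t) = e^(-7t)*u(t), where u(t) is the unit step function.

Standard Laplace transform pair:
e^(-at)*u(t) <-> 1/(s+a)
With a = 7: L{e^(-7t)*u(t)} = 1/(s+7), ROC: Re(s) > -7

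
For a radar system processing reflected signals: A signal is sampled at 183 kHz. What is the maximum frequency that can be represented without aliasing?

The maximum frequency that can be represented without aliasing
is the Nyquist frequency: f_max = f_s / 2 = 183 kHz / 2 = 183/2 kHz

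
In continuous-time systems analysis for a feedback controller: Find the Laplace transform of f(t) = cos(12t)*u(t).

Standard pair: cos(wt)*u(t) <-> s/(s^2+w^2)
With w = 12: L{cos(12t)*u(t)} = s/(s^2+144)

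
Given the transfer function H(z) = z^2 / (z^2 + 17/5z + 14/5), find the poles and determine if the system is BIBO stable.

Poles are roots of the denominator: z^2 + 17/5z + 14/5 = 0.
Quadratic formula: z = [-(17/5) +/- sqrt((17/5)^2 - 4*(14/5))] / 2
Discriminant = 289/25 - 56/5 = 9/25; sqrt = 3/5.
z = (-17/5 +/- 3/5) / 2 => z = -7/5 or z = -2.
|p1| = 2, |p2| = 7/5.
For BIBO stability, all poles must lie inside the unit circle (|p| < 1).
System is UNSTABLE since at least one |p| >= 1.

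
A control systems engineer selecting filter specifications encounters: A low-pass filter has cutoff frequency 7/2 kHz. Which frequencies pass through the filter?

A low-pass filter passes all frequencies below the cutoff frequency 7/2 kHz and attenuates higher frequencies.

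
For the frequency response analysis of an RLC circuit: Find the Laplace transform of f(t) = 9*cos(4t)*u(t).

Standard pair: cos(wt)*u(t) <-> s/(s^2+w^2)
With w = 4: L{9*cos(4t)*u(t)} = 9s/(s^2+16)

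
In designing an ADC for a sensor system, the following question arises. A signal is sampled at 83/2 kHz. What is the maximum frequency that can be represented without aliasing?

The maximum frequency that can be represented without aliasing
is the Nyquist frequency: f_max = f_s / 2 = 83/2 kHz / 2 = 83/4 kHz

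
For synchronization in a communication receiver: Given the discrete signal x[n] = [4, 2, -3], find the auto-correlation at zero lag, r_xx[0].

The auto-correlation at zero lag r_xx[0] equals the signal energy.
r_xx[0] = sum of x[n]^2 = 4^2 + 2^2 + (-3)^2
= 16 + 4 + 9 = 29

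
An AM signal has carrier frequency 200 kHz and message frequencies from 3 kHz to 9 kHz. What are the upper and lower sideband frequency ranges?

Upper sideband (USB) = fc + [fm_low, fm_high] = 200 + [3, 9] = [203, 209] kHz
Lower sideband (LSB) = fc - [fm_high, fm_low] = 200 - [9, 3] = [191, 197] kHz
Total occupied spectrum: 191 kHz to 209 kHz (plus carrier at 200 kHz)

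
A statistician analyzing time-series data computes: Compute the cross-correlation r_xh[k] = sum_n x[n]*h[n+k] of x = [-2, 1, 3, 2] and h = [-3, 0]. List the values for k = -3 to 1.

Both sequences indexed from 0 and zero outside their support.
Lags with overlap: k = -3 to 1.
  r_xh[-3] = x[3]*h[0] = -6
  r_xh[-2] = x[2]*h[0] + x[3]*h[1] = -9
  r_xh[-1] = x[1]*h[0] + x[2]*h[1] = -3
  r_xh[0] = x[0]*h[0] + x[1]*h[1] = 6
  r_xh[1] = x[0]*h[1] = 0
r_xh = [-6, -9, -3, 6, 0] (for k = -3, ..., 1)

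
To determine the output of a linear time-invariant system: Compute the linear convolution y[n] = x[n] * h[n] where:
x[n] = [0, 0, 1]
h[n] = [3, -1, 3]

y[n] = sum_k x[k]*h[n-k]. Output length = len(x) + len(h) - 1 = 3 + 3 - 1 = 5.
y[0] = 0*3 = 0
y[1] = 0*3 + 0*-1 = 0
y[2] = 1*3 + 0*-1 + 0*3 = 3
y[3] = 1*-1 + 0*3 = -1
y[4] = 1*3 = 3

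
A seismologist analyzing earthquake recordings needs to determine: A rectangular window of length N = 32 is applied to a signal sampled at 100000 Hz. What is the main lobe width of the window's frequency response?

For a rectangular window of length N,
the main lobe width in frequency is 2*f_s/N.
= 2*100000/32 = 6250 Hz
This determines the minimum frequency separation for resolving two sinusoids.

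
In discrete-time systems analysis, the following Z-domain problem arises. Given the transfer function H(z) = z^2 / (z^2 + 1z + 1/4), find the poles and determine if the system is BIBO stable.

Poles are roots of the denominator: z^2 + 1z + 1/4 = 0.
Quadratic formula: z = [-(1) +/- sqrt((1)^2 - 4*(1/4))] / 2
Discriminant = 1 - 1 = 0; sqrt = 0.
z = (-1 +/- 0) / 2 = -1/2 (repeated root).
|p1| = 1/2, |p2| = 1/2.
For BIBO stability, all poles must lie inside the unit circle (|p| < 1).
System is STABLE since both |p| < 1.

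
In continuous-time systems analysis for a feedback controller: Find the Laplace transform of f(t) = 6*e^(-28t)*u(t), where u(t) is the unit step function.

Standard Laplace transform pair:
e^(-at)*u(t) <-> 1/(s+a)
With a = 28: L{6*e^(-28t)*u(t)} = 6/(s+28), ROC: Re(s) > -28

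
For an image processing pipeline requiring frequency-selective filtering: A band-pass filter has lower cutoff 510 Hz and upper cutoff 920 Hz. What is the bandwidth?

Bandwidth = f_high - f_low
= 920 Hz - 510 Hz = 410 Hz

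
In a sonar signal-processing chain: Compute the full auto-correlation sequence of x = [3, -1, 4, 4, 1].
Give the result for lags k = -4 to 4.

r_xx[k] = sum_m x[m]*x[m+k], indexed from 0, for k = -4 to 4:
  r_xx[-4] = x[4]*x[0] = 3
  r_xx[-3] = x[3]*x[0] + x[4]*x[1] = 11
  r_xx[-2] = x[2]*x[0] + x[3]*x[1] + x[4]*x[2] = 12
  r_xx[-1] = x[1]*x[0] + x[2]*x[1] + x[3]*x[2] + x[4]*x[3] = 13
  r_xx[0] = x[0]*x[0] + x[1]*x[1] + x[2]*x[2] + x[3]*x[3] + x[4]*x[4] = 43
  r_xx[1] = x[0]*x[1] + x[1]*x[2] + x[2]*x[3] + x[3]*x[4] = 13
  r_xx[2] = x[0]*x[2] + x[1]*x[3] + x[2]*x[4] = 12
  r_xx[3] = x[0]*x[3] + x[1]*x[4] = 11
  r_xx[4] = x[0]*x[4] = 3
r_xx = [3, 11, 12, 13, 43, 13, 12, 11, 3]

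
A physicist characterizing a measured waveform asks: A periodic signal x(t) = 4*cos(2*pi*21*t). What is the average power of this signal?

Average power of A*cos(wt) is A^2/2.
P = 4^2 / 2 = 16/2 = 8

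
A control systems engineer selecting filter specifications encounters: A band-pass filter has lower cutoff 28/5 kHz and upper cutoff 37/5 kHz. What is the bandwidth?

Bandwidth = f_high - f_low
= 37/5 kHz - 28/5 kHz = 9/5 kHz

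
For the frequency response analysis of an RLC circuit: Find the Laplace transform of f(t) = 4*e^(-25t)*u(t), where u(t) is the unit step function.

Standard Laplace transform pair:
e^(-at)*u(t) <-> 1/(s+a)
With a = 25: L{4*e^(-25t)*u(t)} = 4/(s+25), ROC: Re(s) > -25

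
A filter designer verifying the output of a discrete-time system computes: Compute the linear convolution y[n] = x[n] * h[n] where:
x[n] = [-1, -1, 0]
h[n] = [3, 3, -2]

y[n] = sum_k x[k]*h[n-k]. Output length = len(x) + len(h) - 1 = 3 + 3 - 1 = 5.
y[0] = -1*3 = -3
y[1] = -1*3 + -1*3 = -6
y[2] = 0*3 + -1*3 + -1*-2 = -1
y[3] = 0*3 + -1*-2 = 2
y[4] = 0*-2 = 0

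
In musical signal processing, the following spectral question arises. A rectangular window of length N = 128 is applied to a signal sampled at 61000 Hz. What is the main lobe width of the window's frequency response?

For a rectangular window of length N,
the main lobe width in frequency is 2*f_s/N.
= 2*61000/128 = 7625/8 Hz
This determines the minimum frequency separation for resolving two sinusoids.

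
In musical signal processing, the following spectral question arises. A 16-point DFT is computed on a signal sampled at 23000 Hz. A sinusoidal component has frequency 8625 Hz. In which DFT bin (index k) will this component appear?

DFT frequency resolution = f_s/N = 23000/16 = 2875/2 Hz
Bin index k = f_signal / resolution = 8625 / 2875/2 = 6
The signal frequency 8625 Hz falls in DFT bin k = 6.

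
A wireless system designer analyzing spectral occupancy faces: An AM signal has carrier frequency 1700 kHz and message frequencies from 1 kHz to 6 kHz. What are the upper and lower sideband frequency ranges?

Upper sideband (USB) = fc + [fm_low, fm_high] = 1700 + [1, 6] = [1701, 1706] kHz
Lower sideband (LSB) = fc - [fm_high, fm_low] = 1700 - [6, 1] = [1694, 1699] kHz
Total occupied spectrum: 1694 kHz to 1706 kHz (plus carrier at 1700 kHz)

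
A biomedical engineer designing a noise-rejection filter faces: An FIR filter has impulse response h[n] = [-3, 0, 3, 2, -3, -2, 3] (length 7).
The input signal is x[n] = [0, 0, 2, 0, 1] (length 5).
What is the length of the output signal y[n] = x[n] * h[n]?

For linear convolution, the output length is:
len(y) = len(x) + len(h) - 1 = 5 + 7 - 1 = 11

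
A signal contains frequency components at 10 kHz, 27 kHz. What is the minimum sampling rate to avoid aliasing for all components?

The highest frequency component is f_max = 27 kHz.
Nyquist rate = 2 * f_max = 2 * 27 kHz = 54 kHz.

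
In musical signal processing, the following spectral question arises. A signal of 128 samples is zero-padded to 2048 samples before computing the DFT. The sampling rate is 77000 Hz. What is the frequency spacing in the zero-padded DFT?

Original DFT: N = 128, resolution = f_s/N = 77000/128 = 9625/16 Hz
Zero-padded DFT: N = 2048, resolution = f_s/N = 77000/2048 = 9625/256 Hz
Zero-padding interpolates the spectrum (finer frequency grid)
but does NOT improve the true spectral resolution (ability to resolve close frequencies).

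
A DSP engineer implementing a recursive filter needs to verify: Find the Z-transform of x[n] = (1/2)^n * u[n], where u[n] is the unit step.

The Z-transform of a^n * u[n] is z/(z-a) for |z| > |a|.
Here a = 1/2, so X(z) = z/(z - (1/2)) = 2z/(2z - 1)
ROC: |z| > 1/2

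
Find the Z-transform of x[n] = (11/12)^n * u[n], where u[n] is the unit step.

The Z-transform of a^n * u[n] is z/(z-a) for |z| > |a|.
Here a = 11/12, so X(z) = z/(z - (11/12)) = 12z/(12z - 11)
ROC: |z| > 11/12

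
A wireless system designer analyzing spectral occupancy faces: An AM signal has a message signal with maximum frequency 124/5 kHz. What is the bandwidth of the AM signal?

In AM (double-sideband), the bandwidth is twice the message frequency.
BW = 2 * f_m = 2 * 124/5 kHz = 248/5 kHz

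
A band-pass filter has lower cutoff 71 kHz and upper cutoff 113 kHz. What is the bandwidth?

Bandwidth = f_high - f_low
= 113 kHz - 71 kHz = 42 kHz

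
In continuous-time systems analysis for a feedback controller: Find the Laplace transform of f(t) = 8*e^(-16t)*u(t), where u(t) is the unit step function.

Standard Laplace transform pair:
e^(-at)*u(t) <-> 1/(s+a)
With a = 16: L{8*e^(-16t)*u(t)} = 8/(s+16), ROC: Re(s) > -16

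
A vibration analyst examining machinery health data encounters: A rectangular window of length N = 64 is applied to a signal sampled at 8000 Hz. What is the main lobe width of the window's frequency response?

For a rectangular window of length N,
the main lobe width in frequency is 2*f_s/N.
= 2*8000/64 = 250 Hz
This determines the minimum frequency separation for resolving two sinusoids.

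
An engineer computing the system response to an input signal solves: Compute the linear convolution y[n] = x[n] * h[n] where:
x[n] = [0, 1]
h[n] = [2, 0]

y[n] = sum_k x[k]*h[n-k]. Output length = len(x) + len(h) - 1 = 2 + 2 - 1 = 3.
y[0] = 0*2 = 0
y[1] = 1*2 + 0*0 = 2
y[2] = 1*0 = 0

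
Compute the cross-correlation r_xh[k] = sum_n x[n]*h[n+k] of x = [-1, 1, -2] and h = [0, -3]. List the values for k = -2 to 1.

Both sequences indexed from 0 and zero outside their support.
Lags with overlap: k = -2 to 1.
  r_xh[-2] = x[2]*h[0] = 0
  r_xh[-1] = x[1]*h[0] + x[2]*h[1] = 6
  r_xh[0] = x[0]*h[0] + x[1]*h[1] = -3
  r_xh[1] = x[0]*h[1] = 3
r_xh = [0, 6, -3, 3] (for k = -2, ..., 1)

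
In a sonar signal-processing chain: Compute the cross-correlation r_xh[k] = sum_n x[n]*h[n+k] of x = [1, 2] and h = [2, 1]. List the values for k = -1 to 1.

Both sequences indexed from 0 and zero outside their support.
Lags with overlap: k = -1 to 1.
  r_xh[-1] = x[1]*h[0] = 4
  r_xh[0] = x[0]*h[0] + x[1]*h[1] = 4
  r_xh[1] = x[0]*h[1] = 1
r_xh = [4, 4, 1] (for k = -1, ..., 1)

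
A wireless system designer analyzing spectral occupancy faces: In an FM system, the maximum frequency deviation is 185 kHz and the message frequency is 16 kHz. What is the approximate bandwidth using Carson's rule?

Carson's rule: BW = 2*(delta_f + f_m)
= 2*(185 + 16) kHz = 402 kHz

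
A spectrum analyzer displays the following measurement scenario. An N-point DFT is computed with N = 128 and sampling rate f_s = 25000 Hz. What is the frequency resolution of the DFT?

DFT frequency resolution = f_s / N
= 25000 / 128 = 3125/16 Hz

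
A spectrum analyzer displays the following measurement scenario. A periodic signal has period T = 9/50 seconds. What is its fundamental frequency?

The fundamental frequency is the reciprocal of the period.
f = 1/T = 1/(9/50) = 50/9 Hz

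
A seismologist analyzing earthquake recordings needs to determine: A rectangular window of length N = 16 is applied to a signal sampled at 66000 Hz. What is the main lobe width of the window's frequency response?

For a rectangular window of length N,
the main lobe width in frequency is 2*f_s/N.
= 2*66000/16 = 8250 Hz
This determines the minimum frequency separation for resolving two sinusoids.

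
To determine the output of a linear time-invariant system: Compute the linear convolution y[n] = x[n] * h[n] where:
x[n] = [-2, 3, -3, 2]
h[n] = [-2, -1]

y[n] = sum_k x[k]*h[n-k]. Output length = len(x) + len(h) - 1 = 4 + 2 - 1 = 5.
y[0] = -2*-2 = 4
y[1] = 3*-2 + -2*-1 = -4
y[2] = -3*-2 + 3*-1 = 3
y[3] = 2*-2 + -3*-1 = -1
y[4] = 2*-1 = -2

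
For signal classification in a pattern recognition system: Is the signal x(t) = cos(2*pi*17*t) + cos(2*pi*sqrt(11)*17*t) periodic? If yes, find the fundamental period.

f1 = 17 Hz, f2 = 17*sqrt(11) Hz
Ratio f2/f1 = sqrt(11), which is irrational.
Since the frequency ratio is irrational, no common period exists.
The signal is not periodic.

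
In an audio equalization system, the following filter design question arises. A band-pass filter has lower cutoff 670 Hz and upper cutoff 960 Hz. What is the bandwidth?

Bandwidth = f_high - f_low
= 960 Hz - 670 Hz = 290 Hz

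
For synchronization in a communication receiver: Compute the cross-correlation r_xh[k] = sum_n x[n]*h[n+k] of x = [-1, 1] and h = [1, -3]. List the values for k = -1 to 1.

Both sequences indexed from 0 and zero outside their support.
Lags with overlap: k = -1 to 1.
  r_xh[-1] = x[1]*h[0] = 1
  r_xh[0] = x[0]*h[0] + x[1]*h[1] = -4
  r_xh[1] = x[0]*h[1] = 3
r_xh = [1, -4, 3] (for k = -1, ..., 1)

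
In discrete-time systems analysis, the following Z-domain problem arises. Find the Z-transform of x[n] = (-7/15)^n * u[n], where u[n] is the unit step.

The Z-transform of a^n * u[n] is z/(z-a) for |z| > |a|.
Here a = -7/15, so X(z) = z/(z - (-7/15)) = 15z/(15z + 7)
ROC: |z| > 7/15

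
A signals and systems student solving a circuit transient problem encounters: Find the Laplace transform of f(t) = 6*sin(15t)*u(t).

Standard pair: sin(wt)*u(t) <-> w/(s^2+w^2)
With w = 15: L{6*sin(15t)*u(t)} = 90/(s^2+225)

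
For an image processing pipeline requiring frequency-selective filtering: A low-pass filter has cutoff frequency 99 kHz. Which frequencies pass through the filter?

A low-pass filter passes all frequencies below the cutoff frequency 99 kHz and attenuates higher frequencies.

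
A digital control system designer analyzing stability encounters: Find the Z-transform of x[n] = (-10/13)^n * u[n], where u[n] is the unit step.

The Z-transform of a^n * u[n] is z/(z-a) for |z| > |a|.
Here a = -10/13, so X(z) = z/(z - (-10/13)) = 13z/(13z + 10)
ROC: |z| > 10/13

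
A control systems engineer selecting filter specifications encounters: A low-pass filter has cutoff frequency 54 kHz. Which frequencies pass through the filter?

A low-pass filter passes all frequencies below the cutoff frequency 54 kHz and attenuates higher frequencies.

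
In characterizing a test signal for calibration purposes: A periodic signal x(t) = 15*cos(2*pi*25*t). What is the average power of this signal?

Average power of A*cos(wt) is A^2/2.
P = 15^2 / 2 = 225/2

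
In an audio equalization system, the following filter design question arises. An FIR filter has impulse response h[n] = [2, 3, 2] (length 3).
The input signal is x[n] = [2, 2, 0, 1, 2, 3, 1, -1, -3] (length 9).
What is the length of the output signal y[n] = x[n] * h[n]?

For linear convolution, the output length is:
len(y) = len(x) + len(h) - 1 = 9 + 3 - 1 = 11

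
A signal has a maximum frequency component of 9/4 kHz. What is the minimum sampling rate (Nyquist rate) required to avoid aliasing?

By the Nyquist-Shannon sampling theorem,
the minimum sampling rate (Nyquist rate) must be at least 2 * f_max.
Nyquist rate = 2 * 9/4 kHz = 9/2 kHz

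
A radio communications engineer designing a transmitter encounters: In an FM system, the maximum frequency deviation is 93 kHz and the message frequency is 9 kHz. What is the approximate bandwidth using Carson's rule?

Carson's rule: BW = 2*(delta_f + f_m)
= 2*(93 + 9) kHz = 204 kHz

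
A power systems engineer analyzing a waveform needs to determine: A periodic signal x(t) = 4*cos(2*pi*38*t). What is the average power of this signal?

Average power of A*cos(wt) is A^2/2.
P = 4^2 / 2 = 16/2 = 8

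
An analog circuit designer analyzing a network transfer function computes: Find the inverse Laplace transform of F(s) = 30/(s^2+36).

Standard pair: w/(s^2+w^2) <-> sin(wt)*u(t)
Recognize w^2 = 36, so w = 6; numerator 30 = 5*6.
f(t) = 5*sin(6t)*u(t)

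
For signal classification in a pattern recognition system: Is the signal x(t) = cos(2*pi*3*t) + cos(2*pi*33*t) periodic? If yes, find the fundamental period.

f1 = 3 Hz, f2 = 33 Hz
Period T1 = 1/3, T2 = 1/33
Ratio T1/T2 = 33/3, which is rational.
The signal is periodic with fundamental period T = 1/GCD(3,33) = 1/3 s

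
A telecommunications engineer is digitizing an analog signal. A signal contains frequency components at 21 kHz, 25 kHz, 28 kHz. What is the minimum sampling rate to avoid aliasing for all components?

The highest frequency component is f_max = 28 kHz.
Nyquist rate = 2 * f_max = 2 * 28 kHz = 56 kHz.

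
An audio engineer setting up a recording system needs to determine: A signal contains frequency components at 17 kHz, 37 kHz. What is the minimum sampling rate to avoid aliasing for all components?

The highest frequency component is f_max = 37 kHz.
Nyquist rate = 2 * f_max = 2 * 37 kHz = 74 kHz.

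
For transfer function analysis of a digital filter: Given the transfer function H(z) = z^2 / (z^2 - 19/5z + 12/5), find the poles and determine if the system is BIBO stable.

Poles are roots of the denominator: z^2 - 19/5z + 12/5 = 0.
Quadratic formula: z = [-(-19/5) +/- sqrt((-19/5)^2 - 4*(12/5))] / 2
Discriminant = 361/25 - 48/5 = 121/25; sqrt = 11/5.
z = (19/5 +/- 11/5) / 2 => z = 3 or z = 4/5.
|p1| = 3, |p2| = 4/5.
For BIBO stability, all poles must lie inside the unit circle (|p| < 1).
System is UNSTABLE since at least one |p| >= 1.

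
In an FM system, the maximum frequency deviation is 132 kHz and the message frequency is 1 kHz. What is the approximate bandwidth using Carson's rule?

Carson's rule: BW = 2*(delta_f + f_m)
= 2*(132 + 1) kHz = 266 kHz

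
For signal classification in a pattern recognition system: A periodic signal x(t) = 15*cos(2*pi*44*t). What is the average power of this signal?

Average power of A*cos(wt) is A^2/2.
P = 15^2 / 2 = 225/2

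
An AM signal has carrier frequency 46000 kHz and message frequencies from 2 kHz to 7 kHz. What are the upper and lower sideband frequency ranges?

Upper sideband (USB) = fc + [fm_low, fm_high] = 46000 + [2, 7] = [46002, 46007] kHz
Lower sideband (LSB) = fc - [fm_high, fm_low] = 46000 - [7, 2] = [45993, 45998] kHz
Total occupied spectrum: 45993 kHz to 46007 kHz (plus carrier at 46000 kHz)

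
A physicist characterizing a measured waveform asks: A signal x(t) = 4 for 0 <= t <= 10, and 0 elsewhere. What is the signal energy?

Energy = integral of |x(t)|^2 dt over the signal duration
= 4^2 * 10 = 16 * 10 = 160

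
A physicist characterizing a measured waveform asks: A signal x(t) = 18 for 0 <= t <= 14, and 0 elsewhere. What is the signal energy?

Energy = integral of |x(t)|^2 dt over the signal duration
= 18^2 * 14 = 324 * 14 = 4536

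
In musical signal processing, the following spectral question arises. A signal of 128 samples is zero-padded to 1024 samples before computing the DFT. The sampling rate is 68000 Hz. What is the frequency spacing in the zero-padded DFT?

Original DFT: N = 128, resolution = f_s/N = 68000/128 = 2125/4 Hz
Zero-padded DFT: N = 1024, resolution = f_s/N = 68000/1024 = 2125/32 Hz
Zero-padding interpolates the spectrum (finer frequency grid)
but does NOT improve the true spectral resolution (ability to resolve close frequencies).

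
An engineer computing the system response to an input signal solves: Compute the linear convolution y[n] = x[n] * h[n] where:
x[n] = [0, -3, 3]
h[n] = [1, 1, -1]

y[n] = sum_k x[k]*h[n-k]. Output length = len(x) + len(h) - 1 = 3 + 3 - 1 = 5.
y[0] = 0*1 = 0
y[1] = -3*1 + 0*1 = -3
y[2] = 3*1 + -3*1 + 0*-1 = 0
y[3] = 3*1 + -3*-1 = 6
y[4] = 3*-1 = -3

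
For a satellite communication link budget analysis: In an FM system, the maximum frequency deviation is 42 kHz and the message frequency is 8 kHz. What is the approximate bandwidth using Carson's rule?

Carson's rule: BW = 2*(delta_f + f_m)
= 2*(42 + 8) kHz = 100 kHz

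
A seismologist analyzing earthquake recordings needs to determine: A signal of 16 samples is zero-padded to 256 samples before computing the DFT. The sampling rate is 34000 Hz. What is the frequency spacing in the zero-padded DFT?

Original DFT: N = 16, resolution = f_s/N = 34000/16 = 2125 Hz
Zero-padded DFT: N = 256, resolution = f_s/N = 34000/256 = 2125/16 Hz
Zero-padding interpolates the spectrum (finer frequency grid)
but does NOT improve the true spectral resolution (ability to resolve close frequencies).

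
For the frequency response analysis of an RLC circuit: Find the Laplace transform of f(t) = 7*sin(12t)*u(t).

Standard pair: sin(wt)*u(t) <-> w/(s^2+w^2)
With w = 12: L{7*sin(12t)*u(t)} = 84/(s^2+144)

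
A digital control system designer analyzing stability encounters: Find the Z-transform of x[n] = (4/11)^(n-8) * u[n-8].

Time-shifting property: if X(z) = Z{x[n]}, then Z{x[n-d]} = z^(-d) * X(z)
X(z) = z/(z - 4/11) for x[n] = (4/11)^n * u[n]
Z{x[n-8]} = z^(-8) * z/(z - 4/11) = z^(-7)/(z - 4/11)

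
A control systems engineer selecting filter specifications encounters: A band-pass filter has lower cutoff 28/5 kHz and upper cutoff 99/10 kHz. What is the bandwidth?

Bandwidth = f_high - f_low
= 99/10 kHz - 28/5 kHz = 43/10 kHz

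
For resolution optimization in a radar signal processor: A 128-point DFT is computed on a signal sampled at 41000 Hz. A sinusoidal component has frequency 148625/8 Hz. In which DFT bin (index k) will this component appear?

DFT frequency resolution = f_s/N = 41000/128 = 5125/16 Hz
Bin index k = f_signal / resolution = 148625/8 / 5125/16 = 58
The signal frequency 148625/8 Hz falls in DFT bin k = 58.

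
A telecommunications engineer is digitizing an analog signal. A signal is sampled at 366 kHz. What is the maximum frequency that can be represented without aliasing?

The maximum frequency that can be represented without aliasing
is the Nyquist frequency: f_max = f_s / 2 = 366 kHz / 2 = 183 kHz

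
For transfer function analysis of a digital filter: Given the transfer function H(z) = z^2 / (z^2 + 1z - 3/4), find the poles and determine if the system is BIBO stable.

Poles are roots of the denominator: z^2 + 1z - 3/4 = 0.
Quadratic formula: z = [-(1) +/- sqrt((1)^2 - 4*(-3/4))] / 2
Discriminant = 1 + 3 = 4; sqrt = 2.
z = (-1 +/- 2) / 2 => z = 1/2 or z = -3/2.
|p1| = 3/2, |p2| = 1/2.
For BIBO stability, all poles must lie inside the unit circle (|p| < 1).
System is UNSTABLE since at least one |p| >= 1.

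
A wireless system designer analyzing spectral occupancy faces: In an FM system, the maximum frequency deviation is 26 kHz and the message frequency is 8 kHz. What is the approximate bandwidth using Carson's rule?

Carson's rule: BW = 2*(delta_f + f_m)
= 2*(26 + 8) kHz = 68 kHz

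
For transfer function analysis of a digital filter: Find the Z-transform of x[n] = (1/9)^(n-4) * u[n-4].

Time-shifting property: if X(z) = Z{x[n]}, then Z{x[n-d]} = z^(-d) * X(z)
X(z) = z/(z - 1/9) for x[n] = (1/9)^n * u[n]
Z{x[n-4]} = z^(-4) * z/(z - 1/9) = z^(-3)/(z - 1/9)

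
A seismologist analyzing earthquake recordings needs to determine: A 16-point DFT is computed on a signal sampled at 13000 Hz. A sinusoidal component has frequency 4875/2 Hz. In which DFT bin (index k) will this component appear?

DFT frequency resolution = f_s/N = 13000/16 = 1625/2 Hz
Bin index k = f_signal / resolution = 4875/2 / 1625/2 = 3
The signal frequency 4875/2 Hz falls in DFT bin k = 3.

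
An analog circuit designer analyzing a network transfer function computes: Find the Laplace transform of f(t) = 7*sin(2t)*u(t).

Standard pair: sin(wt)*u(t) <-> w/(s^2+w^2)
With w = 2: L{7*sin(2t)*u(t)} = 14/(s^2+4)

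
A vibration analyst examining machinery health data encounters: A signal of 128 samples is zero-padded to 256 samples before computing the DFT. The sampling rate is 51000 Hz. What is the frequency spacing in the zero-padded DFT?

Original DFT: N = 128, resolution = f_s/N = 51000/128 = 6375/16 Hz
Zero-padded DFT: N = 256, resolution = f_s/N = 51000/256 = 6375/32 Hz
Zero-padding interpolates the spectrum (finer frequency grid)
but does NOT improve the true spectral resolution (ability to resolve close frequencies).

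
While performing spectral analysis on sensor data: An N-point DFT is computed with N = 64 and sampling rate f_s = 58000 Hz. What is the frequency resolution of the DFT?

DFT frequency resolution = f_s / N
= 58000 / 64 = 3625/4 Hz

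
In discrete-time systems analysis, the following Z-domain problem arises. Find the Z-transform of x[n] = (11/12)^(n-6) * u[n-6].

Time-shifting property: if X(z) = Z{x[n]}, then Z{x[n-d]} = z^(-d) * X(z)
X(z) = z/(z - 11/12) for x[n] = (11/12)^n * u[n]
Z{x[n-6]} = z^(-6) * z/(z - 11/12) = z^(-5)/(z - 11/12)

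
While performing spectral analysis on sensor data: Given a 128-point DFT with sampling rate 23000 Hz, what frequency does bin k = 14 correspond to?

The frequency of DFT bin k is: f_k = k * f_s / N
f_14 = 14 * 23000 / 128 = 20125/8 Hz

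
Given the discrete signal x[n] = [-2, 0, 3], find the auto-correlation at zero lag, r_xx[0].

The auto-correlation at zero lag r_xx[0] equals the signal energy.
r_xx[0] = sum of x[n]^2 = (-2)^2 + 0^2 + 3^2
= 4 + 0 + 9 = 13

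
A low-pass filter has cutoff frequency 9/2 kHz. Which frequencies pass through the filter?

A low-pass filter passes all frequencies below the cutoff frequency 9/2 kHz and attenuates higher frequencies.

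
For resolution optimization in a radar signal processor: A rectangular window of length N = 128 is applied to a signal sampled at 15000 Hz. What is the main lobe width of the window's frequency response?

For a rectangular window of length N,
the main lobe width in frequency is 2*f_s/N.
= 2*15000/128 = 1875/8 Hz
This determines the minimum frequency separation for resolving two sinusoids.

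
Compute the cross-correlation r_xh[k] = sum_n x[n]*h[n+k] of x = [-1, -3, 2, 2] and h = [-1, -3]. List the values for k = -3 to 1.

Both sequences indexed from 0 and zero outside their support.
Lags with overlap: k = -3 to 1.
  r_xh[-3] = x[3]*h[0] = -2
  r_xh[-2] = x[2]*h[0] + x[3]*h[1] = -8
  r_xh[-1] = x[1]*h[0] + x[2]*h[1] = -3
  r_xh[0] = x[0]*h[0] + x[1]*h[1] = 10
  r_xh[1] = x[0]*h[1] = 3
r_xh = [-2, -8, -3, 10, 3] (for k = -3, ..., 1)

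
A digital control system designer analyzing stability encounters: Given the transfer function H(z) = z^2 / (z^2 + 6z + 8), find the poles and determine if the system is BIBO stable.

Poles are roots of the denominator: z^2 + 6z + 8 = 0.
Quadratic formula: z = [-(6) +/- sqrt((6)^2 - 4*(8))] / 2
Discriminant = 36 - 32 = 4; sqrt = 2.
z = (-6 +/- 2) / 2 => z = -2 or z = -4.
|p1| = 2, |p2| = 4.
For BIBO stability, all poles must lie inside the unit circle (|p| < 1).
System is UNSTABLE since at least one |p| >= 1.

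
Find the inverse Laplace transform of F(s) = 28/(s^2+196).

Standard pair: w/(s^2+w^2) <-> sin(wt)*u(t)
Recognize w^2 = 196, so w = 14; numerator 28 = 2*14.
f(t) = 2*sin(14t)*u(t)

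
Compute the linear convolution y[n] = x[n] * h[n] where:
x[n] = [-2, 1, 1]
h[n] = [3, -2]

y[n] = sum_k x[k]*h[n-k]. Output length = len(x) + len(h) - 1 = 3 + 2 - 1 = 4.
y[0] = -2*3 = -6
y[1] = 1*3 + -2*-2 = 7
y[2] = 1*3 + 1*-2 = 1
y[3] = 1*-2 = -2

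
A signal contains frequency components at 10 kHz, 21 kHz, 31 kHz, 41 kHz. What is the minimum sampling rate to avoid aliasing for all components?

The highest frequency component is f_max = 41 kHz.
Nyquist rate = 2 * f_max = 2 * 41 kHz = 82 kHz.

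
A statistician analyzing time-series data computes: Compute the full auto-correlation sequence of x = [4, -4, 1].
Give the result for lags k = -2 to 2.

r_xx[k] = sum_m x[m]*x[m+k], indexed from 0, for k = -2 to 2:
  r_xx[-2] = x[2]*x[0] = 4
  r_xx[-1] = x[1]*x[0] + x[2]*x[1] = -20
  r_xx[0] = x[0]*x[0] + x[1]*x[1] + x[2]*x[2] = 33
  r_xx[1] = x[0]*x[1] + x[1]*x[2] = -20
  r_xx[2] = x[0]*x[2] = 4
r_xx = [4, -20, 33, -20, 4]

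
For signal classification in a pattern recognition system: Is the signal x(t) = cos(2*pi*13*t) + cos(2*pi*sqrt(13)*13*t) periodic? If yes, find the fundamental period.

f1 = 13 Hz, f2 = 13*sqrt(13) Hz
Ratio f2/f1 = sqrt(13), which is irrational.
Since the frequency ratio is irrational, no common period exists.
The signal is not periodic.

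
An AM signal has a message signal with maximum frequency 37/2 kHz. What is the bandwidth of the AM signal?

In AM (double-sideband), the bandwidth is twice the message frequency.
BW = 2 * f_m = 2 * 37/2 kHz = 37 kHz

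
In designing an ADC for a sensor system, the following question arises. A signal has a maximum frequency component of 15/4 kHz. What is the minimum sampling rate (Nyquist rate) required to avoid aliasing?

By the Nyquist-Shannon sampling theorem,
the minimum sampling rate (Nyquist rate) must be at least 2 * f_max.
Nyquist rate = 2 * 15/4 kHz = 15/2 kHz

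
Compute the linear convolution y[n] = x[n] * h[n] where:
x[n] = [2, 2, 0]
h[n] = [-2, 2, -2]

y[n] = sum_k x[k]*h[n-k]. Output length = len(x) + len(h) - 1 = 3 + 3 - 1 = 5.
y[0] = 2*-2 = -4
y[1] = 2*-2 + 2*2 = 0
y[2] = 0*-2 + 2*2 + 2*-2 = 0
y[3] = 0*2 + 2*-2 = -4
y[4] = 0*-2 = 0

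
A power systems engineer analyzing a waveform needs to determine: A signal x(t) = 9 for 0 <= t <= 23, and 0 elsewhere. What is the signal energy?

Energy = integral of |x(t)|^2 dt over the signal duration
= 9^2 * 23 = 81 * 23 = 1863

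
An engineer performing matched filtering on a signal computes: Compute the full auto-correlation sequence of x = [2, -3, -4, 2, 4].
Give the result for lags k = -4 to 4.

r_xx[k] = sum_m x[m]*x[m+k], indexed from 0, for k = -4 to 4:
  r_xx[-4] = x[4]*x[0] = 8
  r_xx[-3] = x[3]*x[0] + x[4]*x[1] = -8
  r_xx[-2] = x[2]*x[0] + x[3]*x[1] + x[4]*x[2] = -30
  r_xx[-1] = x[1]*x[0] + x[2]*x[1] + x[3]*x[2] + x[4]*x[3] = 6
  r_xx[0] = x[0]*x[0] + x[1]*x[1] + x[2]*x[2] + x[3]*x[3] + x[4]*x[4] = 49
  r_xx[1] = x[0]*x[1] + x[1]*x[2] + x[2]*x[3] + x[3]*x[4] = 6
  r_xx[2] = x[0]*x[2] + x[1]*x[3] + x[2]*x[4] = -30
  r_xx[3] = x[0]*x[3] + x[1]*x[4] = -8
  r_xx[4] = x[0]*x[4] = 8
r_xx = [8, -8, -30, 6, 49, 6, -30, -8, 8]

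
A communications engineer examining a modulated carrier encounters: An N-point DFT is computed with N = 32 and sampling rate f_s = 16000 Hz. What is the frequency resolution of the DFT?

DFT frequency resolution = f_s / N
= 16000 / 32 = 500 Hz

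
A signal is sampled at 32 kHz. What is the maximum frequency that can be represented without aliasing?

The maximum frequency that can be represented without aliasing
is the Nyquist frequency: f_max = f_s / 2 = 32 kHz / 2 = 16 kHz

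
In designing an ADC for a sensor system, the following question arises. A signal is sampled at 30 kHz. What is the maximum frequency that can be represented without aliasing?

The maximum frequency that can be represented without aliasing
is the Nyquist frequency: f_max = f_s / 2 = 30 kHz / 2 = 15 kHz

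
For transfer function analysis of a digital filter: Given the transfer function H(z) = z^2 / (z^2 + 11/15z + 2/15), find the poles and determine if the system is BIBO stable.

Poles are roots of the denominator: z^2 + 11/15z + 2/15 = 0.
Quadratic formula: z = [-(11/15) +/- sqrt((11/15)^2 - 4*(2/15))] / 2
Discriminant = 121/225 - 8/15 = 1/225; sqrt = 1/15.
z = (-11/15 +/- 1/15) / 2 => z = -1/3 or z = -2/5.
|p1| = 2/5, |p2| = 1/3.
For BIBO stability, all poles must lie inside the unit circle (|p| < 1).
System is STABLE since both |p| < 1.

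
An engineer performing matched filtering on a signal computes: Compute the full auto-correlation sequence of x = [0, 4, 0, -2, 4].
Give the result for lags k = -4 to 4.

r_xx[k] = sum_m x[m]*x[m+k], indexed from 0, for k = -4 to 4:
  r_xx[-4] = x[4]*x[0] = 0
  r_xx[-3] = x[3]*x[0] + x[4]*x[1] = 16
  r_xx[-2] = x[2]*x[0] + x[3]*x[1] + x[4]*x[2] = -8
  r_xx[-1] = x[1]*x[0] + x[2]*x[1] + x[3]*x[2] + x[4]*x[3] = -8
  r_xx[0] = x[0]*x[0] + x[1]*x[1] + x[2]*x[2] + x[3]*x[3] + x[4]*x[4] = 36
  r_xx[1] = x[0]*x[1] + x[1]*x[2] + x[2]*x[3] + x[3]*x[4] = -8
  r_xx[2] = x[0]*x[2] + x[1]*x[3] + x[2]*x[4] = -8
  r_xx[3] = x[0]*x[3] + x[1]*x[4] = 16
  r_xx[4] = x[0]*x[4] = 0
r_xx = [0, 16, -8, -8, 36, -8, -8, 16, 0]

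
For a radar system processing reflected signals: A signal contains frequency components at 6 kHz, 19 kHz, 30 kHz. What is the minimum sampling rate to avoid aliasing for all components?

The highest frequency component is f_max = 30 kHz.
Nyquist rate = 2 * f_max = 2 * 30 kHz = 60 kHz.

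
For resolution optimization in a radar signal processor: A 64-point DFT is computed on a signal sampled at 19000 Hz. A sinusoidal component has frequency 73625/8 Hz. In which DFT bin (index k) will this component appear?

DFT frequency resolution = f_s/N = 19000/64 = 2375/8 Hz
Bin index k = f_signal / resolution = 73625/8 / 2375/8 = 31
The signal frequency 73625/8 Hz falls in DFT bin k = 31.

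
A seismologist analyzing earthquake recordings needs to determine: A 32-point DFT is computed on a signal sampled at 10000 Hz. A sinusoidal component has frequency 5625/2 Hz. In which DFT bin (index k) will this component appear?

DFT frequency resolution = f_s/N = 10000/32 = 625/2 Hz
Bin index k = f_signal / resolution = 5625/2 / 625/2 = 9
The signal frequency 5625/2 Hz falls in DFT bin k = 9.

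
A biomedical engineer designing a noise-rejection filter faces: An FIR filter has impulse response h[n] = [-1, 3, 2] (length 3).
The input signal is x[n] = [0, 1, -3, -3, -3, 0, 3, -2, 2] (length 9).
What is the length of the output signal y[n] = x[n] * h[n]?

For linear convolution, the output length is:
len(y) = len(x) + len(h) - 1 = 9 + 3 - 1 = 11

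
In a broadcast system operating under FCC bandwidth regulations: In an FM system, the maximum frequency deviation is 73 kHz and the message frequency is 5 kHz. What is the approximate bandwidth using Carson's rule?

Carson's rule: BW = 2*(delta_f + f_m)
= 2*(73 + 5) kHz = 156 kHz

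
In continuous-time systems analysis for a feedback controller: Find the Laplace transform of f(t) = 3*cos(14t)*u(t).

Standard pair: cos(wt)*u(t) <-> s/(s^2+w^2)
With w = 14: L{3*cos(14t)*u(t)} = 3s/(s^2+196)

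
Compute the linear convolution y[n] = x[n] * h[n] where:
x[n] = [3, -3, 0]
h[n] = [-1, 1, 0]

y[n] = sum_k x[k]*h[n-k]. Output length = len(x) + len(h) - 1 = 3 + 3 - 1 = 5.
y[0] = 3*-1 = -3
y[1] = -3*-1 + 3*1 = 6
y[2] = 0*-1 + -3*1 + 3*0 = -3
y[3] = 0*1 + -3*0 = 0
y[4] = 0*0 = 0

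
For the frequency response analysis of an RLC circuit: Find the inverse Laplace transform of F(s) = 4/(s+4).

Standard pair: k/(s+a) <-> k*e^(-at)*u(t)
With k=4, a=4: f(t) = 4*e^(-4t)*u(t)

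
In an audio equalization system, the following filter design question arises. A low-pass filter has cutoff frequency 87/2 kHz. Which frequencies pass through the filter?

A low-pass filter passes all frequencies below the cutoff frequency 87/2 kHz and attenuates higher frequencies.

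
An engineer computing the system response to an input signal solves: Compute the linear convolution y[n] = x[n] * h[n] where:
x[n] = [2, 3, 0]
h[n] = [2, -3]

y[n] = sum_k x[k]*h[n-k]. Output length = len(x) + len(h) - 1 = 3 + 2 - 1 = 4.
y[0] = 2*2 = 4
y[1] = 3*2 + 2*-3 = 0
y[2] = 0*2 + 3*-3 = -9
y[3] = 0*-3 = 0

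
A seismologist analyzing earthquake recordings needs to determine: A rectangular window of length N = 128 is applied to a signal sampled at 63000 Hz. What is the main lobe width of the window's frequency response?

For a rectangular window of length N,
the main lobe width in frequency is 2*f_s/N.
= 2*63000/128 = 7875/8 Hz
This determines the minimum frequency separation for resolving two sinusoids.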